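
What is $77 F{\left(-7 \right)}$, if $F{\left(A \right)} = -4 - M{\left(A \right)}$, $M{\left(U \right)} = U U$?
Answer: $-4081$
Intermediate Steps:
$M{\left(U \right)} = U^{2}$
$F{\left(A \right)} = -4 - A^{2}$
$77 F{\left(-7 \right)} = 77 \left(-4 - \left(-7\right)^{2}\right) = 77 \left(-4 - 49\right) = 77 \left(-53\right) = -4081$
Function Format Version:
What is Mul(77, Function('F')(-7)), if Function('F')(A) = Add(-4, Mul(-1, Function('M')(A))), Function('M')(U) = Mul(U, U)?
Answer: -4081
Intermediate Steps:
Function('M')(U) = Pow(U, 2)
Function('F')(A) = Add(-4, Mul(-1, Pow(A, 2)))
Mul(77, Function('F')(-7)) = Mul(77, Add(-4, Mul(-1, Pow(-7, 2)))) = Mul(77, Add(-4, Mul(-1, 49))) = Mul(77, Add(-4, -49)) = Mul(77, -53) = -4081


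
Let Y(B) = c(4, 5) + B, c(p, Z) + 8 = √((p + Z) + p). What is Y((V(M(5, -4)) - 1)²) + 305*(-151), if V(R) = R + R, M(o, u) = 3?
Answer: -46038 + √13 ≈ -46034.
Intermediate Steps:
c(p, Z) = -8 + √(Z + 2*p) (c(p, Z) = -8 + √((p + Z) + p) = -8 + √((Z + p) + p) = -8 + √(Z + 2*p))
V(R) = 2*R
Y(B) = -8 + B + √13 (Y(B) = (-8 + √(5 + 2*4)) + B = (-8 + √(5 + 8)) + B = (-8 + √13) + B = -8 + B + √13)
Y((V(M(5, -4)) - 1)²) + 305*(-151) = (-8 + (2*3 - 1)² + √13) + 305*(-151) = (-8 + (6 - 1)² + √13) - 46055 = (-8 + 5² + √13) - 46055 = (-8 + 25 + √13) - 46055 = (17 + √13) - 46055 = -46038 + √13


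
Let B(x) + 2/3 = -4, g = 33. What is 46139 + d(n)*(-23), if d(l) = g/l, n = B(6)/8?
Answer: 332081/7 ≈ 47440.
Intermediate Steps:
B(x) = -14/3 (B(x) = -2/3 - 4 = -14/3)
n = -7/12 (n = -14/3/8 = -14/3*1/8 = -7/12 ≈ -0.58333)
d(l) = 33/l
46139 + d(n)*(-23) = 46139 + (33/(-7/12))*(-23) = 46139 + (33*(-12/7))*(-23) = 46139 - 396/7*(-23) = 46139 + 9108/7 = 332081/7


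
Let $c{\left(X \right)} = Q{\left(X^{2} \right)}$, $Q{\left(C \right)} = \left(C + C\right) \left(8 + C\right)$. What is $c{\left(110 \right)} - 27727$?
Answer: $292985873$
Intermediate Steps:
$Q{\left(C \right)} = 2 C \left(8 + C\right)$
$c{\left(X \right)} = 2 X^{2} \left(8 + X^{2}\right)$
$c{\left(110 \right)} - 27727 = 2 \cdot 110^{2} \left(8 + 110^{2}\right) - 27727 = 2 \cdot 12100 \left(8 + 12100\right) - 27727 = 2 \cdot 12100 \cdot 12108 - 27727 = 293013600 - 27727 = 292985873$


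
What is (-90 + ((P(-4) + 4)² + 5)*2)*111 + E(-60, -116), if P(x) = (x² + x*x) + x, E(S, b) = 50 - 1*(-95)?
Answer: 218593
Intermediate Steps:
E(S, b) = 145 (E(S, b) = 50 + 95 = 145)
P(x) = x + 2*x² (P(x) = (x² + x²) + x = 2*x² + x = x + 2*x²)
(-90 + ((P(-4) + 4)² + 5)*2)*111 + E(-60, -116) = (-90 + ((-4*(1 + 2*(-4)) + 4)² + 5)*2)*111 + 145 = (-90 + ((-4*(1 - 8) + 4)² + 5)*2)*111 + 145 = (-90 + ((-4*(-7) + 4)² + 5)*2)*111 + 145 = (-90 + ((28 + 4)² + 5)*2)*111 + 145 = (-90 + (32² + 5)*2)*111 + 145 = (-90 + (1024 + 5)*2)*111 + 145 = (-90 + 1029*2)*111 + 145 = (-90 + 2058)*111 + 145 = 1968*111 + 145 = 218448 + 145 = 218593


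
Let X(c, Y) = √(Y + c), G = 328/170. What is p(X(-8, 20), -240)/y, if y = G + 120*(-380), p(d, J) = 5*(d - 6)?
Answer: 1275/1937918 - 425*√3/1937918 ≈ 0.00027807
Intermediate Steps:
G = 164/85 (G = 328*(1/170) = 164/85 ≈ 1.9294)
p(d, J) = -30 + 5*d (p(d, J) = 5*(-6 + d) = -30 + 5*d)
y = -3875836/85 (y = 164/85 + 120*(-380) = 164/85 - 45600 = -3875836/85 ≈ -45598.)
p(X(-8, 20), -240)/y = (-30 + 5*√(20 - 8))/(-3875836/85) = (-30 + 5*√12)*(-85/3875836) = (-30 + 5*(2*√3))*(-85/3875836) = (-30 + 10*√3)*(-85/3875836) = 1275/1937918 - 425*√3/1937918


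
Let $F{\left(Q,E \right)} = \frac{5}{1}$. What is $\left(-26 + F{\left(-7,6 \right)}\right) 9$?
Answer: $-189$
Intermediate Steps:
$F{\left(Q,E \right)} = 5$ ($F{\left(Q,E \right)} = 5 \cdot 1 = 5$)
$\left(-26 + F{\left(-7,6 \right)}\right) 9 = \left(-26 + 5\right) 9 = \left(-21\right) 9 = -189$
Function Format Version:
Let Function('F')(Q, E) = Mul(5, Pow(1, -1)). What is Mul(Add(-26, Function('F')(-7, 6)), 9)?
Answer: -189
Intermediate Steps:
Function('F')(Q, E) = 5 (Function('F')(Q, E) = Mul(5, 1) = 5)
Mul(Add(-26, Function('F')(-7, 6)), 9) = Mul(Add(-26, 5), 9) = Mul(-21, 9) = -189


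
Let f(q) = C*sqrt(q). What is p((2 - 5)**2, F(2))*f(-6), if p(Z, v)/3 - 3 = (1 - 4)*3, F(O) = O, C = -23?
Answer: 414*I*sqrt(6) ≈ 1014.1*I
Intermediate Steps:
f(q) = -23*sqrt(q)
p(Z, v) = -18 (p(Z, v) = 9 + 3*((1 - 4)*3) = 9 + 3*(-3*3) = 9 + 3*(-9) = 9 - 27 = -18)
p((2 - 5)**2, F(2))*f(-6) = -(-414)*sqrt(-6) = -(-414)*I*sqrt(6) = 414*I*sqrt(6)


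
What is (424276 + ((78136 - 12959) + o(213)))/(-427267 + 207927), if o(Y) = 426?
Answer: -489879/219340 ≈ -2.2334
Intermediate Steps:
(424276 + ((78136 - 12959) + o(213)))/(-427267 + 207927) = (424276 + ((78136 - 12959) + 426))/(-427267 + 207927) = (424276 + (65177 + 426))/(-219340) = (424276 + 65603)*(-1/219340) = 489879*(-1/219340) = -489879/219340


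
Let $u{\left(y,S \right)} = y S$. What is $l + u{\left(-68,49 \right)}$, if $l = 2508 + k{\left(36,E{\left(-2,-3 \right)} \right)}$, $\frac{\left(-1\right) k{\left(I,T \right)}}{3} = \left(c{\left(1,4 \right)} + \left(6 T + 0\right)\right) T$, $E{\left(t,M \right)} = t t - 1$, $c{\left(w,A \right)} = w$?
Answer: $-995$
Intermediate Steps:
$E{\left(t,M \right)} = -1 + t^{2}$ ($E{\left(t,M \right)} = t^{2} - 1 = -1 + t^{2}$)
$u{\left(y,S \right)} = S y$
$k{\left(I,T \right)} = - 3 T \left(1 + 6 T\right)$ ($k{\left(I,T \right)} = - 3 \left(1 + \left(6 T + 0\right)\right) T = - 3 \left(1 + 6 T\right) T = - 3 T \left(1 + 6 T\right)$)
$l = 2337$ ($l = 2508 - 3 \left(-1 + \left(-2\right)^{2}\right) \left(1 + 6 \left(-1 + \left(-2\right)^{2}\right)\right) = 2508 - 3 \left(-1 + 4\right) \left(1 + 6 \left(-1 + 4\right)\right) = 2508 - 9 \left(1 + 6 \cdot 3\right) = 2508 - 9 \left(1 + 18\right) = 2508 - 9 \cdot 19 = 2508 - 171 = 2337$)
$l + u{\left(-68,49 \right)} = 2337 + 49 \left(-68\right) = 2337 - 3332 = -995$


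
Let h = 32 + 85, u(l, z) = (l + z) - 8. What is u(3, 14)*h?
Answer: 1053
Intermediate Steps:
u(l, z) = -8 + l + z
h = 117
u(3, 14)*h = (-8 + 3 + 14)*117 = 9*117 = 1053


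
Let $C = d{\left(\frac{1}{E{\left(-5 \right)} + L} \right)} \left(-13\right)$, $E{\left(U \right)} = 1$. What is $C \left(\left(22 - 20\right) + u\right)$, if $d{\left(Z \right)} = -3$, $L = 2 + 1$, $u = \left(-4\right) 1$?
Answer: $-78$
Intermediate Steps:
$u = -4$
$L = 3$
$C = 39$ ($C = \left(-3\right) \left(-13\right) = 39$)
$C \left(\left(22 - 20\right) + u\right) = 39 \left(\left(22 - 20\right) - 4\right) = 39 \left(2 - 4\right) = 39 \left(-2\right) = -78$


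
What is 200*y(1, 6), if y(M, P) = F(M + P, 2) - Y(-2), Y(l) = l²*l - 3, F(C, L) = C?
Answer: 3600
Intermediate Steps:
Y(l) = -3 + l³ (Y(l) = l³ - 3 = -3 + l³)
y(M, P) = 11 + M + P (y(M, P) = (M + P) - (-3 + (-2)³) = (M + P) - (-3 - 8) = (M + P) - 1*(-11) = (M + P) + 11 = 11 + M + P)
200*y(1, 6) = 200*(11 + 1 + 6) = 200*18 = 3600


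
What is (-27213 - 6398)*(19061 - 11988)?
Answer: -237730603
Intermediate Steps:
(-27213 - 6398)*(19061 - 11988) = -33611*7073 = -237730603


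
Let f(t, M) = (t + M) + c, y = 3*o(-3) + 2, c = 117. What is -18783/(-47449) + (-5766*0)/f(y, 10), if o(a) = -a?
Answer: 18783/47449 ≈ 0.39586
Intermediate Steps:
y = 11 (y = 3*(-1*(-3)) + 2 = 3*3 + 2 = 9 + 2 = 11)
f(t, M) = 117 + M + t (f(t, M) = (t + M) + 117 = (M + t) + 117 = 117 + M + t)
-18783/(-47449) + (-5766*0)/f(y, 10) = -18783/(-47449) + (-5766*0)/(117 + 10 + 11) = -18783*(-1/47449) + 0/138 = 18783/47449 + 0*(1/138) = 18783/47449 + 0 = 18783/47449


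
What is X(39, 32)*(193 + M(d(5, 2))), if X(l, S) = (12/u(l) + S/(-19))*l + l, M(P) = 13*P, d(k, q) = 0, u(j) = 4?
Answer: 331188/19 ≈ 17431.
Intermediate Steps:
X(l, S) = l + l*(3 - S/19) (X(l, S) = (12/4 + S/(-19))*l + l = (12*(¼) + S*(-1/19))*l + l = (3 - S/19)*l + l = l*(3 - S/19) + l = l + l*(3 - S/19))
X(39, 32)*(193 + M(d(5, 2))) = ((1/19)*39*(76 - 1*32))*(193 + 13*0) = ((1/19)*39*(76 - 32))*(193 + 0) = ((1/19)*39*44)*193 = (1716/19)*193 = 331188/19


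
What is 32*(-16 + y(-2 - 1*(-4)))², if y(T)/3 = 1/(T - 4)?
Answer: 9800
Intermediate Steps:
y(T) = 3/(-4 + T) (y(T) = 3/(T - 4) = 3/(-4 + T))
32*(-16 + y(-2 - 1*(-4)))² = 32*(-16 + 3/(-4 + (-2 - 1*(-4))))² = 32*(-16 + 3/(-4 + (-2 + 4)))² = 32*(-16 + 3/(-4 + 2))² = 32*(-16 + 3/(-2))² = 32*(-16 + 3*(-½))² = 32*(-16 - 3/2)² = 32*(-35/2)² = 32*(1225/4) = 9800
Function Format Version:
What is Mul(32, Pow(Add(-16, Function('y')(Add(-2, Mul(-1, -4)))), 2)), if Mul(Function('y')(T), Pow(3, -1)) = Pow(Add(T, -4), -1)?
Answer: 9800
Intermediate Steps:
Function('y')(T) = Mul(3, Pow(Add(-4, T), -1)) (Function('y')(T) = Mul(3, Pow(Add(T, -4), -1)) = Mul(3, Pow(Add(-4, T), -1)))
Mul(32, Pow(Add(-16, Function('y')(Add(-2, Mul(-1, -4)))), 2)) = Mul(32, Pow(Add(-16, Mul(3, Pow(Add(-4, Add(-2, Mul(-1, -4))), -1))), 2)) = Mul(32, Pow(Add(-16, Mul(3, Pow(Add(-4, Add(-2, 4)), -1))), 2)) = Mul(32, Pow(Add(-16, Mul(3, Pow(Add(-4, 2), -1))), 2)) = Mul(32, Pow(Add(-16, Mul(3, Pow(-2, -1))), 2)) = Mul(32, Pow(Add(-16, Mul(3, Rational(-1, 2))), 2)) = Mul(32, Pow(Add(-16, Rational(-3, 2)), 2)) = Mul(32, Pow(Rational(-35, 2), 2)) = Mul(32, Rational(1225, 4)) = 9800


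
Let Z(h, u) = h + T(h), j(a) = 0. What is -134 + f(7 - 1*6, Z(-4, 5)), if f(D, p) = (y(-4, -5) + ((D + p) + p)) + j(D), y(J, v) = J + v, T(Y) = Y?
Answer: -158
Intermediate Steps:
Z(h, u) = 2*h (Z(h, u) = h + h = 2*h)
f(D, p) = -9 + D + 2*p (f(D, p) = ((-4 - 5) + ((D + p) + p)) + 0 = (-9 + (D + 2*p)) + 0 = (-9 + D + 2*p) + 0 = -9 + D + 2*p)
-134 + f(7 - 1*6, Z(-4, 5)) = -134 + (-9 + (7 - 1*6) + 2*(2*(-4))) = -134 + (-9 + (7 - 6) + 2*(-8)) = -134 + (-9 + 1 - 16) = -134 - 24 = -158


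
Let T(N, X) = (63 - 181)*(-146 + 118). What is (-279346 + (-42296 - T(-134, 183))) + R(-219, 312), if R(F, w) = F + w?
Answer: -324853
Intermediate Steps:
T(N, X) = 3304 (T(N, X) = -118*(-28) = 3304)
(-279346 + (-42296 - T(-134, 183))) + R(-219, 312) = (-279346 + (-42296 - 1*3304)) + (-219 + 312) = (-279346 + (-42296 - 3304)) + 93 = (-279346 - 45600) + 93 = -324946 + 93 = -324853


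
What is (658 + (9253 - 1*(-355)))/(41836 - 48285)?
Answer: -10266/6449 ≈ -1.5919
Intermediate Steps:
(658 + (9253 - 1*(-355)))/(41836 - 48285) = (658 + (9253 + 355))/(-6449) = (658 + 9608)*(-1/6449) = 10266*(-1/6449) = -10266/6449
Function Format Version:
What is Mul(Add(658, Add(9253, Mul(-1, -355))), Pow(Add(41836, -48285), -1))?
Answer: Rational(-10266, 6449) ≈ -1.5919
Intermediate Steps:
Mul(Add(658, Add(9253, Mul(-1, -355))), Pow(Add(41836, -48285), -1)) = Mul(Add(658, Add(9253, 355)), Pow(-6449, -1)) = Mul(Add(658, 9608), Rational(-1, 6449)) = Mul(10266, Rational(-1, 6449)) = Rational(-10266, 6449)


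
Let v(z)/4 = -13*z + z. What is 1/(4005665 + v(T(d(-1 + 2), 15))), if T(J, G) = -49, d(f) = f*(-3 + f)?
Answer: 1/4008017 ≈ 2.4950e-7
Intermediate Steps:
v(z) = -48*z (v(z) = 4*(-13*z + z) = 4*(-12*z) = -48*z)
1/(4005665 + v(T(d(-1 + 2), 15))) = 1/(4005665 - 48*(-49)) = 1/(4005665 + 2352) = 1/4008017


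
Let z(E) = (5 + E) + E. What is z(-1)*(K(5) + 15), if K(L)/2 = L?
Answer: 75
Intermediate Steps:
z(E) = 5 + 2*E
K(L) = 2*L
z(-1)*(K(5) + 15) = (5 + 2*(-1))*(2*5 + 15) = (5 - 2)*(10 + 15) = 3*25 = 75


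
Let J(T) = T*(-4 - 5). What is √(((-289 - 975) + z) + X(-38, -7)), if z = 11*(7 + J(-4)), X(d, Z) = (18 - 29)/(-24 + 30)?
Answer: I*√28542/6 ≈ 28.157*I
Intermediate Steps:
J(T) = -9*T (J(T) = T*(-9) = -9*T)
X(d, Z) = -11/6
z = 473 (z = 11*(7 - 9*(-4)) = 11*(7 + 36) = 11*43 = 473)
√(((-289 - 975) + z) + X(-38, -7)) = √(((-289 - 975) + 473) - 11/6) = √((-1264 + 473) - 11/6) = √(-791 - 11/6) = √(-4757/6) = I*√28542/6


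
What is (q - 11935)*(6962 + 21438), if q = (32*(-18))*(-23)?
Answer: 37289200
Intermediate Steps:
q = 13248 (q = -576*(-23) = 13248)
(q - 11935)*(6962 + 21438) = (13248 - 11935)*(6962 + 21438) = 1313*28400 = 37289200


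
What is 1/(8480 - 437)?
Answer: 1/8043 ≈ 0.00012433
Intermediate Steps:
1/(8480 - 437) = 1/8043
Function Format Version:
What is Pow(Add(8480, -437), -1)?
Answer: Rational(1, 8043) ≈ 0.00012433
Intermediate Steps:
Pow(Add(8480, -437), -1) = Pow(8043, -1) = Rational(1, 8043)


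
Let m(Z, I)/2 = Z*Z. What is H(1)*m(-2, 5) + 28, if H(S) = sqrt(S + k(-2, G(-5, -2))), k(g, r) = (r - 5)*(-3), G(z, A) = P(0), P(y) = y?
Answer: 60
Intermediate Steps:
m(Z, I) = 2*Z**2 (m(Z, I) = 2*(Z*Z) = 2*Z**2)
G(z, A) = 0
k(g, r) = 15 - 3*r (k(g, r) = (-5 + r)*(-3) = 15 - 3*r)
H(S) = sqrt(15 + S) (H(S) = sqrt(S + (15 - 3*0)) = sqrt(S + (15 + 0)) = sqrt(S + 15) = sqrt(15 + S))
H(1)*m(-2, 5) + 28 = sqrt(15 + 1)*(2*(-2)**2) + 28 = sqrt(16)*(2*4) + 28 = 4*8 + 28 = 32 + 28 = 60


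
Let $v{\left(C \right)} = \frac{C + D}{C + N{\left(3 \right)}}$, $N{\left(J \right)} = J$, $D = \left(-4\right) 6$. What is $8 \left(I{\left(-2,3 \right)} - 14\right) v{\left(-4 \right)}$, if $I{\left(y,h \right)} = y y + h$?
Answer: $-1568$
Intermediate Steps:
$D = -24$
$I{\left(y,h \right)} = h + y^{2}$ ($I{\left(y,h \right)} = y^{2} + h = h + y^{2}$)
$v{\left(C \right)} = \frac{-24 + C}{3 + C}$ ($v{\left(C \right)} = \frac{C - 24}{C + 3} = \frac{-24 + C}{3 + C}$)
$8 \left(I{\left(-2,3 \right)} - 14\right) v{\left(-4 \right)} = 8 \left(\left(3 + \left(-2\right)^{2}\right) - 14\right) \frac{-24 - 4}{3 - 4} = 8 \left(\left(3 + 4\right) - 14\right) \frac{1}{-1} \left(-28\right) = 8 \left(7 - 14\right) \left(\left(-1\right) \left(-28\right)\right) = 8 \left(-7\right) 28 = \left(-56\right) 28 = -1568$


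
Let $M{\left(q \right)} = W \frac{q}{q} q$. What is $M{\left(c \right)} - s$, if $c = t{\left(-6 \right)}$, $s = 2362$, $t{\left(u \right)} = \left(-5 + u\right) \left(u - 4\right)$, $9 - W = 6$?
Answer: $-2032$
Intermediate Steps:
$W = 3$ ($W = 9 - 6 = 3$)
$t{\left(u \right)} = \left(-5 + u\right) \left(-4 + u\right)$
$c = 110$ ($c = 20 + \left(-6\right)^{2} - -54 = 20 + 36 + 54 = 110$)
$M{\left(q \right)} = 3 q$ ($M{\left(q \right)} = 3 \frac{q}{q} q = 3 \cdot 1 q = 3 q$)
$M{\left(c \right)} - s = 3 \cdot 110 - 2362 = 330 - 2362 = -2032$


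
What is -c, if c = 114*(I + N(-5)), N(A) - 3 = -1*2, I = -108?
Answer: 12198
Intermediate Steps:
N(A) = 1 (N(A) = 3 - 1*2 = 3 - 2 = 1)
c = -12198 (c = 114*(-108 + 1) = 114*(-107) = -12198)
-c = -1*(-12198) = 12198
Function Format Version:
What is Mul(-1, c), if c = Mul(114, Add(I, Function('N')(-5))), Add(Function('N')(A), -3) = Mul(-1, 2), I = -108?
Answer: 12198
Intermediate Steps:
Function('N')(A) = 1 (Function('N')(A) = Add(3, Mul(-1, 2)) = Add(3, -2) = 1)
c = -12198 (c = Mul(114, Add(-108, 1)) = Mul(114, -107) = -12198)
Mul(-1, c) = Mul(-1, -12198) = 12198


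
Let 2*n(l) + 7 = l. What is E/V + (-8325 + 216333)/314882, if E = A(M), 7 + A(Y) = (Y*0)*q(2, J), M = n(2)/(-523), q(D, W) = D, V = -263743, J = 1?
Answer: 27431429059/41523961663 ≈ 0.66062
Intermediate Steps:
n(l) = -7/2 + l/2
M = 5/1046 (M = (-7/2 + (½)*2)/(-523) = (-7/2 + 1)*(-1/523) = -5/2*(-1/523) = 5/1046 ≈ 0.0047801)
A(Y) = -7 (A(Y) = -7 + (Y*0)*2 = -7 + 0*2 = -7 + 0 = -7)
E = -7
E/V + (-8325 + 216333)/314882 = -7/(-263743) + (-8325 + 216333)/314882 = -7*(-1/263743) + 208008*(1/314882) = 7/263743 + 104004/157441 = 27431429059/41523961663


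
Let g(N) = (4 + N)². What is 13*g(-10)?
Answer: 468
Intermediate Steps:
13*g(-10) = 13*(4 - 10)² = 13*(-6)² = 13*36 = 468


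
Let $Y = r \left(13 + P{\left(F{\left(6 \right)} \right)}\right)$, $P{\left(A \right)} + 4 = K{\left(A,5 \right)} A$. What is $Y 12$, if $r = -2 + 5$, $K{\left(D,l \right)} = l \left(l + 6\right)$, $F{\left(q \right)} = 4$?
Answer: $8244$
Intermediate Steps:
$K{\left(D,l \right)} = l \left(6 + l\right)$
$r = 3$
$P{\left(A \right)} = -4 + 55 A$ ($P{\left(A \right)} = -4 + 5 \left(6 + 5\right) A = -4 + 5 \cdot 11 A = -4 + 55 A$)
$Y = 687$ ($Y = 3 \left(13 + \left(-4 + 55 \cdot 4\right)\right) = 3 \left(13 + \left(-4 + 220\right)\right) = 3 \left(13 + 216\right) = 3 \cdot 229 = 687$)
$Y 12 = 687 \cdot 12 = 8244$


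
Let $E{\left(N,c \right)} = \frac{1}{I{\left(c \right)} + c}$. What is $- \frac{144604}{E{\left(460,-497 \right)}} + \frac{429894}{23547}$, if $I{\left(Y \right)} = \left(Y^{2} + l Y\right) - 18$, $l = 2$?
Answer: $- \frac{278641713274702}{7849} \approx -3.55 \cdot 10^{10}$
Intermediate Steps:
$I{\left(Y \right)} = -18 + Y^{2} + 2 Y$ ($I{\left(Y \right)} = \left(Y^{2} + 2 Y\right) - 18 = -18 + Y^{2} + 2 Y$)
$E{\left(N,c \right)} = \frac{1}{-18 + c^{2} + 3 c}$ ($E{\left(N,c \right)} = \frac{1}{\left(-18 + c^{2} + 2 c\right) + c} = \frac{1}{-18 + c^{2} + 3 c}$)
$- \frac{144604}{E{\left(460,-497 \right)}} + \frac{429894}{23547} = - \frac{144604}{\frac{1}{-18 + \left(-497\right)^{2} + 3 \left(-497\right)}} + \frac{429894}{23547} = - \frac{144604}{\frac{1}{-18 + 247009 - 1491}} + 429894 \cdot \frac{1}{23547} = - \frac{144604}{\frac{1}{245500}} + \frac{143298}{7849} = - 144604 \frac{1}{\frac{1}{245500}} + \frac{143298}{7849} = \left(-144604\right) 245500 + \frac{143298}{7849} = -35500282000 + \frac{143298}{7849} = - \frac{278641713274702}{7849}$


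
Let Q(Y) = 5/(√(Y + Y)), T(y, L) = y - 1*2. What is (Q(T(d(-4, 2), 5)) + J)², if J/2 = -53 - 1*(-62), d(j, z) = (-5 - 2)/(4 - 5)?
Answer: (36 + √10)²/4 ≈ 383.42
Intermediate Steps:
d(j, z) = 7 (d(j, z) = -7/(-1) = -7*(-1) = 7)
T(y, L) = -2 + y (T(y, L) = y - 2 = -2 + y)
Q(Y) = 5*√2/(2*√Y) (Q(Y) = 5/(√(2*Y)) = 5/((√2*√Y)) = 5*(√2/(2*√Y)) = 5*√2/(2*√Y))
J = 18 (J = 2*(-53 - 1*(-62)) = 2*(-53 + 62) = 2*9 = 18)
(Q(T(d(-4, 2), 5)) + J)² = (5*√2/(2*√(-2 + 7)) + 18)² = (5*√2/(2*√5) + 18)² = (5*√2*(√5/5)/2 + 18)² = (√10/2 + 18)² = (18 + √10/2)²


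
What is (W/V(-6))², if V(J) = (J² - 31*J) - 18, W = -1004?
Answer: 63001/2601 ≈ 24.222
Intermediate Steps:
V(J) = -18 + J² - 31*J
(W/V(-6))² = (-1004/(-18 + (-6)² - 31*(-6)))² = (-1004/(-18 + 36 + 186))² = (-1004/204)² = (-1004*1/204)² = (-251/51)² = 63001/2601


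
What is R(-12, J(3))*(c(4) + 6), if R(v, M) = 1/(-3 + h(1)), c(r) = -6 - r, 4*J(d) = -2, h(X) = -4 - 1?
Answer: 1/2 ≈ 0.50000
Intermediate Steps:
h(X) = -5
J(d) = -1/2 (J(d) = (1/4)*(-2) = -1/2)
R(v, M) = -1/8 (R(v, M) = 1/(-3 - 5) = 1/(-8) = -1/8)
R(-12, J(3))*(c(4) + 6) = -((-6 - 1*4) + 6)/8 = -((-6 - 4) + 6)/8 = -(-10 + 6)/8 = -1/8*(-4) = 1/2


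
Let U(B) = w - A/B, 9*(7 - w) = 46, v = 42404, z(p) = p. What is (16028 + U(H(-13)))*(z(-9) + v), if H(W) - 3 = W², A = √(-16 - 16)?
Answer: 6116284255/9 - 42395*I*√2/43 ≈ 6.7959e+8 - 1394.3*I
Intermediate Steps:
A = 4*I*√2 (A = √(-32) = 4*I*√2 ≈ 5.6569*I)
H(W) = 3 + W²
w = 17/9 (w = 7 - ⅑*46 = 7 - 46/9 = 17/9 ≈ 1.8889)
U(B) = 17/9 - 4*I*√2/B
(16028 + U(H(-13)))*(z(-9) + v) = (16028 + (17/9 - 4*I*√2/(3 + (-13)²)))*(-9 + 42404) = (16028 + (17/9 - 4*I*√2/(3 + 169)))*42395 = (16028 + (17/9 - 4*I*√2/172))*42395 = (16028 + (17/9 - 4*I*√2*1/172))*42395 = (16028 + (17/9 - I*√2/43))*42395 = (144269/9 - I*√2/43)*42395 = 6116284255/9 - 42395*I*√2/43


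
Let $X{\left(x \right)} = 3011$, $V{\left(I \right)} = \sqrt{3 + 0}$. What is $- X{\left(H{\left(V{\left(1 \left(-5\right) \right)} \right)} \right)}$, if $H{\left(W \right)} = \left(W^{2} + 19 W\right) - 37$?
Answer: $-3011$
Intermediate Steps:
$V{\left(I \right)} = \sqrt{3}$
$H{\left(W \right)} = -37 + W^{2} + 19 W$
$- X{\left(H{\left(V{\left(1 \left(-5\right) \right)} \right)} \right)} = \left(-1\right) 3011 = -3011$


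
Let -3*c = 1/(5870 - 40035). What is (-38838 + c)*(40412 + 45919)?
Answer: -114552627180593/34165 ≈ -3.3529e+9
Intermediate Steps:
c = 1/102495 (c = -1/(3*(5870 - 40035)) = -⅓/(-34165) = -⅓*(-1/34165) = 1/102495 ≈ 9.7566e-6)
(-38838 + c)*(40412 + 45919) = (-38838 + 1/102495)*(40412 + 45919) = -3980700809/102495*86331 = -114552627180593/34165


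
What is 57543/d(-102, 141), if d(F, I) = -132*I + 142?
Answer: -57543/18470 ≈ -3.1155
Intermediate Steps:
d(F, I) = 142 - 132*I
57543/d(-102, 141) = 57543/(142 - 132*141) = 57543/(142 - 18612) = 57543/(-18470) = 57543*(-1/18470) = -57543/18470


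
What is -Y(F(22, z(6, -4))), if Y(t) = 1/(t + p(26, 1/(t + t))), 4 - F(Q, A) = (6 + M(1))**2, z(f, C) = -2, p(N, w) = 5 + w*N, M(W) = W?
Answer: 45/1813 ≈ 0.024821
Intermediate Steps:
p(N, w) = 5 + N*w
F(Q, A) = -45 (F(Q, A) = 4 - (6 + 1)**2 = 4 - 1*7**2 = 4 - 1*49 = 4 - 49 = -45)
Y(t) = 1/(5 + t + 13/t) (Y(t) = 1/(t + (5 + 26/(t + t))) = 1/(t + (5 + 26/((2*t)))) = 1/(t + (5 + 26*(1/(2*t)))) = 1/(t + (5 + 13/t)) = 1/(5 + t + 13/t))
-Y(F(22, z(6, -4))) = -(-45)/(13 + (-45)**2 + 5*(-45)) = -(-45)/(13 + 2025 - 225) = -(-45)/1813 = -1*(-45/1813) = 45/1813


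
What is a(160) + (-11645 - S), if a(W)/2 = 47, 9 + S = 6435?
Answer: -17977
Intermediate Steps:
S = 6426 (S = -9 + 6435 = 6426)
a(W) = 94 (a(W) = 2*47 = 94)
a(160) + (-11645 - S) = 94 + (-11645 - 1*6426) = 94 + (-11645 - 6426) = 94 - 18071 = -17977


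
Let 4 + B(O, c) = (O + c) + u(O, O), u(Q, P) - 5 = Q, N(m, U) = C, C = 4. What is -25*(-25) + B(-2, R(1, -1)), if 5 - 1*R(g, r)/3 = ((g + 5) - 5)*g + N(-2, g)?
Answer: 622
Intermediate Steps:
N(m, U) = 4
u(Q, P) = 5 + Q
R(g, r) = 3 - 3*g² (R(g, r) = 15 - 3*(((g + 5) - 5)*g + 4) = 15 - 3*(((5 + g) - 5)*g + 4) = 15 - 3*(g*g + 4) = 15 - 3*(g² + 4) = 15 - 3*(4 + g²) = 15 + (-12 - 3*g²) = 3 - 3*g²)
B(O, c) = 1 + c + 2*O (B(O, c) = -4 + ((O + c) + (5 + O)) = -4 + (5 + c + 2*O) = 1 + c + 2*O)
-25*(-25) + B(-2, R(1, -1)) = -25*(-25) + (1 + (3 - 3*1²) + 2*(-2)) = 625 + (1 + (3 - 3*1) - 4) = 625 + (1 + (3 - 3) - 4) = 625 + (1 + 0 - 4) = 625 - 3 = 622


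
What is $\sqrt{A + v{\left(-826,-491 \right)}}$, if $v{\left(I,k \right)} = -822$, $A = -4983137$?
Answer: $i \sqrt{4983959} \approx 2232.5 i$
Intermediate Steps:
$\sqrt{A + v{\left(-826,-491 \right)}} = \sqrt{-4983137 - 822} = \sqrt{-4983959} = i \sqrt{4983959}$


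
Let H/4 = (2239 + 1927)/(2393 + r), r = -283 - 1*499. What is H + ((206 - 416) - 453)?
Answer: -1051429/1611 ≈ -652.66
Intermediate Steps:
r = -782 (r = -283 - 499 = -782)
H = 16664/1611 (H = 4*((2239 + 1927)/(2393 - 782)) = 4*(4166/1611) = 16664/1611 ≈ 10.344)
H + ((206 - 416) - 453) = 16664/1611 + ((206 - 416) - 453) = 16664/1611 + (-210 - 453) = 16664/1611 - 663 = -1051429/1611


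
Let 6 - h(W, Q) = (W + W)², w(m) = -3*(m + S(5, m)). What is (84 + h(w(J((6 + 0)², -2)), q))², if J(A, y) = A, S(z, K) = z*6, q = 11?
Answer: 24563039076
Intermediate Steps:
S(z, K) = 6*z
w(m) = -90 - 3*m (w(m) = -3*(m + 6*5) = -3*(m + 30) = -3*(30 + m) = -90 - 3*m)
h(W, Q) = 6 - 4*W² (h(W, Q) = 6 - (W + W)² = 6 - (2*W)² = 6 - 4*W²)
(84 + h(w(J((6 + 0)², -2)), q))² = (84 + (6 - 4*(-90 - 3*(6 + 0)²)²))² = (84 + (6 - 4*(-90 - 3*6²)²))² = (84 + (6 - 4*(-90 - 3*36)²))² = (84 + (6 - 4*(-90 - 108)²))² = (84 + (6 - 4*(-198)²))² = (84 + (6 - 4*39204))² = (84 + (6 - 156816))² = (84 - 156810)² = (-156726)² = 24563039076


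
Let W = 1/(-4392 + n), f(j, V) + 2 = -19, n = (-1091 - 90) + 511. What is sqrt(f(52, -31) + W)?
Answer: I*sqrt(538105786)/5062 ≈ 4.5826*I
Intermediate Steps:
n = -670 (n = -1181 + 511 = -670)
f(j, V) = -21 (f(j, V) = -2 - 19 = -21)
W = -1/5062 (W = 1/(-4392 - 670) = 1/(-5062) = -1/5062 ≈ -0.00019755)
sqrt(f(52, -31) + W) = sqrt(-21 - 1/5062) = sqrt(-106303/5062) = I*sqrt(538105786)/5062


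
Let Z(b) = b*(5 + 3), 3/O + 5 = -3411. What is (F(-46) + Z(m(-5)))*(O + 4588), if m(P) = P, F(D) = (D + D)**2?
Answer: 16503253065/427 ≈ 3.8649e+7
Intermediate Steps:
F(D) = 4*D**2 (F(D) = (2*D)**2 = 4*D**2)
O = -3/3416 (O = 3/(-5 - 3411) = 3/(-3416) = 3*(-1/3416) = -3/3416 ≈ -0.00087822)
Z(b) = 8*b (Z(b) = b*8 = 8*b)
(F(-46) + Z(m(-5)))*(O + 4588) = (4*(-46)**2 + 8*(-5))*(-3/3416 + 4588) = (4*2116 - 40)*(15672605/3416) = (8464 - 40)*(15672605/3416) = 8424*(15672605/3416) = 16503253065/427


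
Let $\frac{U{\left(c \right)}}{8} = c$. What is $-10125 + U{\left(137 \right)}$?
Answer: $-9029$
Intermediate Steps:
$U{\left(c \right)} = 8 c$
$-10125 + U{\left(137 \right)} = -10125 + 8 \cdot 137 = -10125 + 1096 = -9029$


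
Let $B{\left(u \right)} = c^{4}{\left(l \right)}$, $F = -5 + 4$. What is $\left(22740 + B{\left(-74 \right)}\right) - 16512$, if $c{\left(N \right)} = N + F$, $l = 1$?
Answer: $6228$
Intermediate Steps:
$F = -1$
$c{\left(N \right)} = -1 + N$ ($c{\left(N \right)} = N - 1 = -1 + N$)
$B{\left(u \right)} = 0$ ($B{\left(u \right)} = \left(-1 + 1\right)^{4} = 0^{4} = 0$)
$\left(22740 + B{\left(-74 \right)}\right) - 16512 = \left(22740 + 0\right) - 16512 = 22740 - 16512 = 6228$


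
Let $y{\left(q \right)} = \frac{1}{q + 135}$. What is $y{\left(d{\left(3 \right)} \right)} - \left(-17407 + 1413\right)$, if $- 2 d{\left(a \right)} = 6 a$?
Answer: $\frac{2015245}{126} \approx 15994.0$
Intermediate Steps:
$d{\left(a \right)} = - 3 a$ ($d{\left(a \right)} = - \frac{6 a}{2} = - 3 a$)
$y{\left(q \right)} = \frac{1}{135 + q}$
$y{\left(d{\left(3 \right)} \right)} - \left(-17407 + 1413\right) = \frac{1}{135 - 9} - \left(-17407 + 1413\right) = \frac{1}{135 - 9} - -15994 = \frac{1}{126} + 15994 = \frac{2015245}{126}$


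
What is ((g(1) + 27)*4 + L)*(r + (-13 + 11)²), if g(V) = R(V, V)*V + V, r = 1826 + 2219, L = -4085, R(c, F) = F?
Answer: -16070481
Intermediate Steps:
r = 4045
g(V) = V + V² (g(V) = V*V + V = V² + V = V + V²)
((g(1) + 27)*4 + L)*(r + (-13 + 11)²) = ((1*(1 + 1) + 27)*4 - 4085)*(4045 + (-13 + 11)²) = ((1*2 + 27)*4 - 4085)*(4045 + (-2)²) = ((2 + 27)*4 - 4085)*(4045 + 4) = (29*4 - 4085)*4049 = (116 - 4085)*4049 = -3969*4049 = -16070481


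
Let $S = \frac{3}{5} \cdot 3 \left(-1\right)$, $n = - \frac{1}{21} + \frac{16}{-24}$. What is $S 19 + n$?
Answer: $- \frac{1222}{35} \approx -34.914$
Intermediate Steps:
$n = - \frac{5}{7}$ ($n = \left(-1\right) \frac{1}{21} + 16 \left(- \frac{1}{24}\right) = - \frac{1}{21} - \frac{2}{3} = - \frac{5}{7} \approx -0.71429$)
$S = - \frac{9}{5}$ ($S = 3 \cdot \frac{1}{5} \cdot 3 \left(-1\right) = \frac{3}{5} \cdot 3 \left(-1\right) = \frac{9}{5} \left(-1\right) = - \frac{9}{5} \approx -1.8$)
$S 19 + n = \left(- \frac{9}{5}\right) 19 - \frac{5}{7} = - \frac{171}{5} - \frac{5}{7} = - \frac{1222}{35}$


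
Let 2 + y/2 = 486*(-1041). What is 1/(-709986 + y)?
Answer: -1/1721842 ≈ -5.8077e-7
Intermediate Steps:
y = -1011856 (y = -4 + 2*(486*(-1041)) = -4 + 2*(-505926) = -4 - 1011852 = -1011856)
1/(-709986 + y) = 1/(-709986 - 1011856) = 1/(-1721842) = -1/1721842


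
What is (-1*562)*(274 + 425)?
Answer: -392838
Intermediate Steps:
(-1*562)*(274 + 425) = -562*699 = -392838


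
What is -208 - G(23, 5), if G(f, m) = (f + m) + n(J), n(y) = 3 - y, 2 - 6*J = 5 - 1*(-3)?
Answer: -240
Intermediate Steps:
J = -1 (J = ⅓ - (5 - 1*(-3))/6 = ⅓ - (5 + 3)/6 = ⅓ - ⅙*8 = ⅓ - 4/3 = -1)
G(f, m) = 4 + f + m (G(f, m) = (f + m) + (3 - 1*(-1)) = (f + m) + (3 + 1) = (f + m) + 4 = 4 + f + m)
-208 - G(23, 5) = -208 - (4 + 23 + 5) = -208 - 1*32 = -208 - 32 = -240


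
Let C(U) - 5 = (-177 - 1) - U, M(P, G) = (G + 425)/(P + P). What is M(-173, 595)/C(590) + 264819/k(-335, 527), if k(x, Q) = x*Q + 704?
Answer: -34866164271/23210836159 ≈ -1.5021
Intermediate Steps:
k(x, Q) = 704 + Q*x (k(x, Q) = Q*x + 704 = 704 + Q*x)
M(P, G) = (425 + G)/(2*P) (M(P, G) = (425 + G)/((2*P)) = (425 + G)*(1/(2*P)) = (425 + G)/(2*P))
C(U) = -173 - U (C(U) = 5 + ((-177 - 1) - U) = 5 + (-178 - U) = -173 - U)
M(-173, 595)/C(590) + 264819/k(-335, 527) = ((1/2)*(425 + 595)/(-173))/(-173 - 1*590) + 264819/(704 + 527*(-335)) = ((1/2)*(-1/173)*1020)/(-173 - 590) + 264819/(704 - 176545) = -510/173/(-763) + 264819/(-175841) = -510/173*(-1/763) + 264819*(-1/175841) = 510/131999 - 264819/175841 = -34866164271/23210836159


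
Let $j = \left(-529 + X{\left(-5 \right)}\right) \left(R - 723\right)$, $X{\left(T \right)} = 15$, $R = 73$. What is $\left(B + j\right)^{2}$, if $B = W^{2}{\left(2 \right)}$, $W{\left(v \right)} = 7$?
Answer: $111655554201$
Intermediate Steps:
$B = 49$ ($B = 7^{2} = 49$)
$j = 334100$ ($j = \left(-529 + 15\right) \left(73 - 723\right) = - 514 \left(73 - 723\right) = \left(-514\right) \left(-650\right) = 334100$)
$\left(B + j\right)^{2} = \left(49 + 334100\right)^{2} = 334149^{2} = 111655554201$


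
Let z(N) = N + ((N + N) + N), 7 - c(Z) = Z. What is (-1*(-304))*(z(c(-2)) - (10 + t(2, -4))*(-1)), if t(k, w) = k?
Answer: 14592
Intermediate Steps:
c(Z) = 7 - Z
z(N) = 4*N (z(N) = N + (2*N + N) = N + 3*N = 4*N)
(-1*(-304))*(z(c(-2)) - (10 + t(2, -4))*(-1)) = (-1*(-304))*(4*(7 - 1*(-2)) - (10 + 2)*(-1)) = 304*(4*(7 + 2) - 12*(-1)) = 304*(4*9 - 1*(-12)) = 304*(36 + 12) = 304*48 = 14592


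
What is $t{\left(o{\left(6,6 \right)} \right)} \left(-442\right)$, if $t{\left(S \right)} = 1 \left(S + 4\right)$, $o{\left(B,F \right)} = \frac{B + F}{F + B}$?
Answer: $-2210$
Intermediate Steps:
$o{\left(B,F \right)} = 1$ ($o{\left(B,F \right)} = \frac{B + F}{B + F} = 1$)
$t{\left(S \right)} = 4 + S$ ($t{\left(S \right)} = 1 \left(4 + S\right) = 4 + S$)
$t{\left(o{\left(6,6 \right)} \right)} \left(-442\right) = \left(4 + 1\right) \left(-442\right) = 5 \left(-442\right) = -2210$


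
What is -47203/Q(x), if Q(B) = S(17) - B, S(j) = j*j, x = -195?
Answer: -47203/484 ≈ -97.527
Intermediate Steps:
S(j) = j**2
Q(B) = 289 - B (Q(B) = 17**2 - B = 289 - B)
-47203/Q(x) = -47203/(289 - 1*(-195)) = -47203/(289 + 195) = -47203/484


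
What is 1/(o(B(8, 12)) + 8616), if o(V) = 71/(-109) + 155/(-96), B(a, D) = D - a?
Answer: 10464/90134113 ≈ 0.00011609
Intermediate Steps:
o(V) = -23711/10464 (o(V) = 71*(-1/109) + 155*(-1/96) = -71/109 - 155/96 = -23711/10464)
1/(o(B(8, 12)) + 8616) = 1/(-23711/10464 + 8616) = 1/(90134113/10464) = 10464/90134113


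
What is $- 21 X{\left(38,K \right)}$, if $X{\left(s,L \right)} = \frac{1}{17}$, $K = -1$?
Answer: $- \frac{21}{17} \approx -1.2353$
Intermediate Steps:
$X{\left(s,L \right)} = \frac{1}{17}$
$- 21 X{\left(38,K \right)} = \left(-21\right) \frac{1}{17} = - \frac{21}{17}$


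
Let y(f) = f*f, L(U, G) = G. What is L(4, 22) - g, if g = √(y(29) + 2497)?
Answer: 22 - √3338 ≈ -35.775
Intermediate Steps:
y(f) = f²
g = √3338 (g = √(29² + 2497) = √(841 + 2497) = √3338 ≈ 57.775)
L(4, 22) - g = 22 - √3338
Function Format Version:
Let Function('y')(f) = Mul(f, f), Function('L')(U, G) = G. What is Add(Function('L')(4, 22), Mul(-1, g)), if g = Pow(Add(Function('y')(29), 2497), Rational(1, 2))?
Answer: Add(22, Mul(-1, Pow(3338, Rational(1, 2)))) ≈ -35.775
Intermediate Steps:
Function('y')(f) = Pow(f, 2)
g = Pow(3338, Rational(1, 2)) (g = Pow(Add(Pow(29, 2), 2497), Rational(1, 2)) = Pow(Add(841, 2497), Rational(1, 2)) = Pow(3338, Rational(1, 2)) ≈ 57.775)
Add(Function('L')(4, 22), Mul(-1, g)) = Add(22, Mul(-1, Pow(3338, Rational(1, 2))))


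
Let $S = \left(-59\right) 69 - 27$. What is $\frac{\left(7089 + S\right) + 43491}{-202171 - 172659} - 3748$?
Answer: $- \frac{702454661}{187415} \approx -3748.1$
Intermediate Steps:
$S = -4098$ ($S = -4071 - 27 = -4098$)
$\frac{\left(7089 + S\right) + 43491}{-202171 - 172659} - 3748 = \frac{\left(7089 - 4098\right) + 43491}{-202171 - 172659} - 3748 = \frac{2991 + 43491}{-374830} - 3748 = 46482 \left(- \frac{1}{374830}\right) - 3748 = - \frac{23241}{187415} - 3748 = - \frac{702454661}{187415}$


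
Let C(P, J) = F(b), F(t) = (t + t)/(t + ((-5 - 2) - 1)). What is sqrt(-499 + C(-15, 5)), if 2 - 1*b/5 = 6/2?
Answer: I*sqrt(84201)/13 ≈ 22.321*I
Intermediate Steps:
b = -5 (b = 10 - 30/2 = 10 - 5*3 = 10 - 15 = -5)
F(t) = 2*t/(-8 + t) (F(t) = (2*t)/(t + (-7 - 1)) = (2*t)/(t - 8) = (2*t)/(-8 + t) = 2*t/(-8 + t))
C(P, J) = 10/13 (C(P, J) = 2*(-5)/(-8 - 5) = 2*(-5)/(-13) = 2*(-5)*(-1/13) = 10/13)
sqrt(-499 + C(-15, 5)) = sqrt(-499 + 10/13) = sqrt(-6477/13) = I*sqrt(84201)/13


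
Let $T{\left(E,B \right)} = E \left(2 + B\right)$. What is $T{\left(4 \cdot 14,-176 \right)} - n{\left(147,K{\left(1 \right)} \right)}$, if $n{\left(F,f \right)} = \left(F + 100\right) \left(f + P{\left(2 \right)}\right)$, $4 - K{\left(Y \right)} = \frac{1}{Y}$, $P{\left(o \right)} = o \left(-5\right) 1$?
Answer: $-8015$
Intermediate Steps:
$P{\left(o \right)} = - 5 o$ ($P{\left(o \right)} = - 5 o 1 = - 5 o$)
$K{\left(Y \right)} = 4 - \frac{1}{Y}$
$n{\left(F,f \right)} = \left(-10 + f\right) \left(100 + F\right)$ ($n{\left(F,f \right)} = \left(F + 100\right) \left(f - 10\right) = \left(100 + F\right) \left(f - 10\right) = \left(100 + F\right) \left(-10 + f\right) = \left(-10 + f\right) \left(100 + F\right)$)
$T{\left(4 \cdot 14,-176 \right)} - n{\left(147,K{\left(1 \right)} \right)} = 4 \cdot 14 \left(2 - 176\right) - \left(-1000 - 1470 + 100 \left(4 - 1^{-1}\right) + 147 \left(4 - 1^{-1}\right)\right) = 56 \left(-174\right) - \left(-1000 - 1470 + 100 \left(4 - 1\right) + 147 \left(4 - 1\right)\right) = -9744 - \left(-1000 - 1470 + 100 \left(4 - 1\right) + 147 \left(4 - 1\right)\right) = -9744 - \left(-1000 - 1470 + 100 \cdot 3 + 147 \cdot 3\right) = -9744 - \left(-1000 - 1470 + 300 + 441\right) = -9744 - -1729 = -9744 + 1729 = -8015$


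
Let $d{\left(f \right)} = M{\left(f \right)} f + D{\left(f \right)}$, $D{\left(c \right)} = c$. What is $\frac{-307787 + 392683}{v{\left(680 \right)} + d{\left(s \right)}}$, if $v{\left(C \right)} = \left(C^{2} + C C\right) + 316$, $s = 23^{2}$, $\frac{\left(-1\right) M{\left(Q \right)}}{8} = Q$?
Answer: $- \frac{84896}{1313083} \approx -0.064654$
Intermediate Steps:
$M{\left(Q \right)} = - 8 Q$
$s = 529$
$d{\left(f \right)} = f - 8 f^{2}$ ($d{\left(f \right)} = - 8 f f + f = - 8 f^{2} + f = f - 8 f^{2}$)
$v{\left(C \right)} = 316 + 2 C^{2}$ ($v{\left(C \right)} = \left(C^{2} + C^{2}\right) + 316 = 2 C^{2} + 316 = 316 + 2 C^{2}$)
$\frac{-307787 + 392683}{v{\left(680 \right)} + d{\left(s \right)}} = \frac{-307787 + 392683}{\left(316 + 2 \cdot 680^{2}\right) + 529 \left(1 - 4232\right)} = \frac{84896}{\left(316 + 2 \cdot 462400\right) + 529 \left(1 - 4232\right)} = \frac{84896}{\left(316 + 924800\right) + 529 \left(-4231\right)} = \frac{84896}{925116 - 2238199} = \frac{84896}{-1313083} = 84896 \left(- \frac{1}{1313083}\right) = - \frac{84896}{1313083}$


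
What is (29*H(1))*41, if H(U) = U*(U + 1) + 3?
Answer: 5945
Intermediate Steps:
H(U) = 3 + U*(1 + U) (H(U) = U*(1 + U) + 3 = 3 + U*(1 + U))
(29*H(1))*41 = (29*(3 + 1 + 1²))*41 = (29*(3 + 1 + 1))*41 = (29*5)*41 = 145*41 = 5945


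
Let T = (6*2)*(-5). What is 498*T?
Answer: -29880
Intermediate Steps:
T = -60 (T = 12*(-5) = -60)
498*T = 498*(-60) = -29880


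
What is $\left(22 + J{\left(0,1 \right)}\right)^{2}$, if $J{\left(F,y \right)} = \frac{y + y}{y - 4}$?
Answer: $\frac{4096}{9} \approx 455.11$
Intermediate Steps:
$J{\left(F,y \right)} = \frac{2 y}{-4 + y}$
$\left(22 + J{\left(0,1 \right)}\right)^{2} = \left(22 + 2 \cdot 1 \frac{1}{-4 + 1}\right)^{2} = \left(22 + 2 \cdot 1 \frac{1}{-3}\right)^{2} = \left(22 + 2 \cdot 1 \left(- \frac{1}{3}\right)\right)^{2} = \left(22 - \frac{2}{3}\right)^{2} = \left(\frac{64}{3}\right)^{2} = \frac{4096}{9}$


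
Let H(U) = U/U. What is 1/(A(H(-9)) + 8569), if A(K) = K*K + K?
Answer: 1/8571 ≈ 0.00011667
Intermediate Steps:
H(U) = 1
A(K) = K + K² (A(K) = K² + K = K + K²)
1/(A(H(-9)) + 8569) = 1/(1*(1 + 1) + 8569) = 1/(1*2 + 8569) = 1/(2 + 8569) = 1/8571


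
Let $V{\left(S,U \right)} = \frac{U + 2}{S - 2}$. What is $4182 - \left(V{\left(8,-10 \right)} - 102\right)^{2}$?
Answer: $- \frac{58462}{9} \approx -6495.8$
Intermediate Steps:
$V{\left(S,U \right)} = \frac{2 + U}{-2 + S}$
$4182 - \left(V{\left(8,-10 \right)} - 102\right)^{2} = 4182 - \left(\frac{2 - 10}{-2 + 8} - 102\right)^{2} = 4182 - \left(\frac{1}{6} \left(-8\right) - 102\right)^{2} = 4182 - \left(- \frac{4}{3} - 102\right)^{2} = 4182 - \left(- \frac{310}{3}\right)^{2} = 4182 - \frac{96100}{9} = - \frac{58462}{9}$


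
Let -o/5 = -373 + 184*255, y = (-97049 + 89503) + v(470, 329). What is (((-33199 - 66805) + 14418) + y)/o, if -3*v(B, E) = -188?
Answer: 279208/698205 ≈ 0.39989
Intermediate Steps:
v(B, E) = 188/3 (v(B, E) = -⅓*(-188) = 188/3)
y = -22450/3 (y = (-97049 + 89503) + 188/3 = -7546 + 188/3 = -22450/3 ≈ -7483.3)
o = -232735 (o = -5*(-373 + 184*255) = -5*(-373 + 46920) = -5*46547 = -232735)
(((-33199 - 66805) + 14418) + y)/o = (((-33199 - 66805) + 14418) - 22450/3)/(-232735) = ((-100004 + 14418) - 22450/3)*(-1/232735) = (-85586 - 22450/3)*(-1/232735) = -279208/3*(-1/232735) = 279208/698205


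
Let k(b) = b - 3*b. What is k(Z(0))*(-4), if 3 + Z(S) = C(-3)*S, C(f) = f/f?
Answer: -24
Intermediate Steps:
C(f) = 1
Z(S) = -3 + S (Z(S) = -3 + 1*S = -3 + S)
k(b) = -2*b
k(Z(0))*(-4) = -2*(-3 + 0)*(-4) = -2*(-3)*(-4) = 6*(-4) = -24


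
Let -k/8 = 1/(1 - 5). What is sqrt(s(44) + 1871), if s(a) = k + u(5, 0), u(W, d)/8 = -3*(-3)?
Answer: sqrt(1945) ≈ 44.102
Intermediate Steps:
u(W, d) = 72 (u(W, d) = 8*(-3*(-3)) = 8*9 = 72)
k = 2 (k = -8/(1 - 5) = -8/(-4) = -8*(-1/4) = 2)
s(a) = 74 (s(a) = 2 + 72 = 74)
sqrt(s(44) + 1871) = sqrt(74 + 1871) = sqrt(1945)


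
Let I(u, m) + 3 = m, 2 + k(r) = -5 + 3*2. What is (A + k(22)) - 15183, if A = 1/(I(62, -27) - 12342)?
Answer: -187856449/12372 ≈ -15184.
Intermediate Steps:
k(r) = -1 (k(r) = -2 + (-5 + 3*2) = -2 + (-5 + 6) = -2 + 1 = -1)
I(u, m) = -3 + m
A = -1/12372 (A = 1/((-3 - 27) - 12342) = 1/(-30 - 12342) = 1/(-12372) = -1/12372 ≈ -8.0828e-5)
(A + k(22)) - 15183 = (-1/12372 - 1) - 15183 = -12373/12372 - 15183 = -187856449/12372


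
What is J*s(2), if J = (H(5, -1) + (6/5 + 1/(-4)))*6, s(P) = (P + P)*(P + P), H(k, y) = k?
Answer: 2856/5 ≈ 571.20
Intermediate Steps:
s(P) = 4*P² (s(P) = (2*P)*(2*P) = 4*P²)
J = 357/10 (J = (5 + (6/5 + 1/(-4)))*6 = (5 + (6*(⅕) + 1*(-¼)))*6 = (5 + (6/5 - ¼))*6 = (5 + 19/20)*6 = (119/20)*6 = 357/10 ≈ 35.700)
J*s(2) = 357*(4*2²)/10 = 357*(4*4)/10 = (357/10)*16 = 2856/5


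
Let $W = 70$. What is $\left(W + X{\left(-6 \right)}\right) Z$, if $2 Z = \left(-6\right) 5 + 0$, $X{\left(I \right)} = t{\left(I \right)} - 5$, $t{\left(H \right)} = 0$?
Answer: $-975$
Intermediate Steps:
$X{\left(I \right)} = -5$ ($X{\left(I \right)} = 0 - 5 = -5$)
$Z = -15$ ($Z = \frac{\left(-6\right) 5 + 0}{2} = \frac{-30 + 0}{2} = \frac{1}{2} \left(-30\right) = -15$)
$\left(W + X{\left(-6 \right)}\right) Z = \left(70 - 5\right) \left(-15\right) = 65 \left(-15\right) = -975$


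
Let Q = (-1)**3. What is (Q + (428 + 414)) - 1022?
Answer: -181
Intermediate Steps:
Q = -1
(Q + (428 + 414)) - 1022 = (-1 + (428 + 414)) - 1022 = (-1 + 842) - 1022 = 841 - 1022 = -181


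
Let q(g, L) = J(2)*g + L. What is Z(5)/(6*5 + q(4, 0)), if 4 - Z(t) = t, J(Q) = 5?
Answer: -1/50 ≈ -0.020000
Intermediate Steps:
q(g, L) = L + 5*g (q(g, L) = 5*g + L = L + 5*g)
Z(t) = 4 - t
Z(5)/(6*5 + q(4, 0)) = (4 - 1*5)/(6*5 + (0 + 5*4)) = (4 - 5)/(30 + (0 + 20)) = -1/(30 + 20) = -1/50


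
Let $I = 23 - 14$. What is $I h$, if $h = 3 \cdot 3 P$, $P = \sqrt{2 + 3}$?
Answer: $81 \sqrt{5} \approx 181.12$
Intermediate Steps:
$P = \sqrt{5} \approx 2.2361$
$h = 9 \sqrt{5}$ ($h = 3 \cdot 3 \sqrt{5} = 9 \sqrt{5} \approx 20.125$)
$I = 9$
$I h = 9 \cdot 9 \sqrt{5} = 81 \sqrt{5}$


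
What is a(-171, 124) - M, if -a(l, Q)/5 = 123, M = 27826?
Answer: -28441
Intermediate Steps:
a(l, Q) = -615 (a(l, Q) = -5*123 = -615)
a(-171, 124) - M = -615 - 1*27826 = -615 - 27826 = -28441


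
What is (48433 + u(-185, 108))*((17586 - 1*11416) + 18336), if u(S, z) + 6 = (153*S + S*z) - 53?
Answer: 2181034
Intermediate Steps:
u(S, z) = -59 + 153*S + S*z (u(S, z) = -6 + ((153*S + S*z) - 53) = -6 + (-53 + 153*S + S*z) = -59 + 153*S + S*z)
(48433 + u(-185, 108))*((17586 - 1*11416) + 18336) = (48433 + (-59 + 153*(-185) - 185*108))*((17586 - 1*11416) + 18336) = (48433 + (-59 - 28305 - 19980))*((17586 - 11416) + 18336) = (48433 - 48344)*(6170 + 18336) = 89*24506 = 2181034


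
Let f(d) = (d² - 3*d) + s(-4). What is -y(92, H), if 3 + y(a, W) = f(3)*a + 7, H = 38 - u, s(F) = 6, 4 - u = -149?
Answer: -556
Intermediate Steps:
u = 153 (u = 4 - 1*(-149) = 4 + 149 = 153)
f(d) = 6 + d² - 3*d (f(d) = (d² - 3*d) + 6 = 6 + d² - 3*d)
H = -115 (H = 38 - 1*153 = 38 - 153 = -115)
y(a, W) = 4 + 6*a (y(a, W) = -3 + ((6 + 3² - 3*3)*a + 7) = -3 + ((6 + 9 - 9)*a + 7) = -3 + (6*a + 7) = -3 + (7 + 6*a) = 4 + 6*a)
-y(92, H) = -(4 + 6*92) = -(4 + 552) = -1*556 = -556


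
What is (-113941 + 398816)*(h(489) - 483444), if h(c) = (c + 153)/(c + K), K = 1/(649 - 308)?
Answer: -91859730574881/667 ≈ -1.3772e+11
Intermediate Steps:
K = 1/341 ≈ 0.0029326
h(c) = (153 + c)/(1/341 + c) (h(c) = (c + 153)/(c + 1/341) = (153 + c)/(1/341 + c))
(-113941 + 398816)*(h(489) - 483444) = (-113941 + 398816)*(341*(153 + 489)/(1 + 341*489) - 483444) = 284875*(341*642/(1 + 166749) - 483444) = 284875*(341*642/166750 - 483444) = 284875*(341*(1/166750)*642 - 483444) = 284875*(109461/83375 - 483444) = 284875*(-40307034039/83375) = -91859730574881/667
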